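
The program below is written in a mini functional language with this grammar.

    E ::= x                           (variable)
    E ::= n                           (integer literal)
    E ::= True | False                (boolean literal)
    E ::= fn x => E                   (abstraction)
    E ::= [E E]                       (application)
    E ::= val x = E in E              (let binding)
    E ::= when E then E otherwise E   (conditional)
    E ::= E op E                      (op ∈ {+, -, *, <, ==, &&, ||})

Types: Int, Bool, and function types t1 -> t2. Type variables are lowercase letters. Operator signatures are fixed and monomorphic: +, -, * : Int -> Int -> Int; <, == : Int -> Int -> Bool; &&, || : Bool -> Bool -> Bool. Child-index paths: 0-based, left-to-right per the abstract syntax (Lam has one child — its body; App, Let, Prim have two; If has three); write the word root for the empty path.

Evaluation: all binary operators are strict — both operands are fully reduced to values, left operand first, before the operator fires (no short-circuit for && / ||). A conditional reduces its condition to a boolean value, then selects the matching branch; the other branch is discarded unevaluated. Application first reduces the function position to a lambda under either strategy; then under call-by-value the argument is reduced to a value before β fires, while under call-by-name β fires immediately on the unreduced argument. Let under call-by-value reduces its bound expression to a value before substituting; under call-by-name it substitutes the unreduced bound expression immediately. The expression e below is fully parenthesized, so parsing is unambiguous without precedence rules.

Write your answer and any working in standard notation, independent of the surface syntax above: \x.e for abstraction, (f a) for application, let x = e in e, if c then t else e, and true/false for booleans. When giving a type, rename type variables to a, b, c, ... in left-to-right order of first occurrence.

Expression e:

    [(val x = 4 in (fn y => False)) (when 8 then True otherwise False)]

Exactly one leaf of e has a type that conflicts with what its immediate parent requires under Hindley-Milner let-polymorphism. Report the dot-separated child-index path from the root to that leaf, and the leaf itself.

Derivation:
let x : Int
\y._ : a -> Bool
  unify Int ~ Bool
  FAIL: mismatch Int ~ Bool

Answer: 1.0 : 8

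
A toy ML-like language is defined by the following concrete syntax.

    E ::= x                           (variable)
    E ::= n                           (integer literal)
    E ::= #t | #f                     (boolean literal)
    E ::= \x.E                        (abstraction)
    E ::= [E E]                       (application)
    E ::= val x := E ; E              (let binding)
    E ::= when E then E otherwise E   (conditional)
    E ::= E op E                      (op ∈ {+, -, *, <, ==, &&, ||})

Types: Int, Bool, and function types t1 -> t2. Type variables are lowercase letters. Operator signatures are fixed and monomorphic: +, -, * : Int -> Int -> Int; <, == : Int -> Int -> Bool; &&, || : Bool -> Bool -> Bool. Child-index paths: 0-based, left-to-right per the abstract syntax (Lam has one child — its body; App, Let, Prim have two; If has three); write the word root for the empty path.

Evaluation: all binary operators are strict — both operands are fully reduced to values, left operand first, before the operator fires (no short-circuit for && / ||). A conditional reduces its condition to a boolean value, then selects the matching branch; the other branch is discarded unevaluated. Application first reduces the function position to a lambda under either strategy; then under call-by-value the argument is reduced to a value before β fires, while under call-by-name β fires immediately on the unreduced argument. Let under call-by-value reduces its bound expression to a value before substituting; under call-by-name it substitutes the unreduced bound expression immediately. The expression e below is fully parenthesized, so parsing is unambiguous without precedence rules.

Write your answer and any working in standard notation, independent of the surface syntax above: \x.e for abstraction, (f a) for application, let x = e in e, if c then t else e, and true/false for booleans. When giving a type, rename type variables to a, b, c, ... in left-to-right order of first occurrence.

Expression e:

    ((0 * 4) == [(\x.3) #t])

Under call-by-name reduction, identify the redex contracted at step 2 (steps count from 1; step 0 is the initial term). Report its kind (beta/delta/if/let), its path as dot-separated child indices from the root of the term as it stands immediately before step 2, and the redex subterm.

Derivation:
step 0: ((0 * 4) == ((\x.3) true))
step 1: [delta@0] (0 == ((\x.3) true))
step 2: [beta@1] (0 == 3)

Answer: beta at 1 : ((\x.3) true)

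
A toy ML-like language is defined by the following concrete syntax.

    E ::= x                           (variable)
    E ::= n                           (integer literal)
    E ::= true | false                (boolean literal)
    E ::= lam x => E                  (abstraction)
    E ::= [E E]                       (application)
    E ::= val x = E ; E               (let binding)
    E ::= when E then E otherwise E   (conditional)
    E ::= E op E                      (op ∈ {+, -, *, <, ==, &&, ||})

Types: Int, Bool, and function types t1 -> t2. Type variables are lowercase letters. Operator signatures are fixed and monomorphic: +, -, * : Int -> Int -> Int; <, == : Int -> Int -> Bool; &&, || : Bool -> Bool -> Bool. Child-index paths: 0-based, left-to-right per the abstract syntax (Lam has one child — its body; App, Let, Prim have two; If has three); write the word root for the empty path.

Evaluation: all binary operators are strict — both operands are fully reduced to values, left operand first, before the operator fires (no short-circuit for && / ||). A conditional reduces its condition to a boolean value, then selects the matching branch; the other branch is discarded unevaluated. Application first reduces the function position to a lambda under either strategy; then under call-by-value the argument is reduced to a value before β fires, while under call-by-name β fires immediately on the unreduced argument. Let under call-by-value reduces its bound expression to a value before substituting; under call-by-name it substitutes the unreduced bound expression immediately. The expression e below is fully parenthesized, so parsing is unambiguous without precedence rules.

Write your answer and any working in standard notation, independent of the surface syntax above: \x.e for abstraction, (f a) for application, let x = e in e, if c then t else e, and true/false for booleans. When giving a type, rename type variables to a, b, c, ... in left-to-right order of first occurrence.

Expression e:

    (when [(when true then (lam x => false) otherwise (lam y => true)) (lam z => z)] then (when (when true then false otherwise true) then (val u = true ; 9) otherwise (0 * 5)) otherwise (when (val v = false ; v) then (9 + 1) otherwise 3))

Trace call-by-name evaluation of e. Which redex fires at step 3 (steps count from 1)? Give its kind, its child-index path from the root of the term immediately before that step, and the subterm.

Working:
step 0: (if ((if true then (\x.false) else (\y.true)) (\z.z)) then (if (if true then false else true) then (let u = true in 9) else (0 * 5)) else (if (let v = false in v) then (9 + 1) else 3))
step 1: [if@0.0] (if ((\x.false) (\z.z)) then (if (if true then false else true) then (let u = true in 9) else (0 * 5)) else (if (let v = false in v) then (9 + 1) else 3))
step 2: [beta@0] (if false then (if (if true then false else true) then (let u = true in 9) else (0 * 5)) else (if (let v = false in v) then (9 + 1) else 3))
step 3: [if@root] (if (let v = false in v) then (9 + 1) else 3)

Answer: if at root : (if false then (if (if true then false else true) then (let u = true in 9) else (0 * 5)) else (if (let v = false in v) then (9 + 1) else 3))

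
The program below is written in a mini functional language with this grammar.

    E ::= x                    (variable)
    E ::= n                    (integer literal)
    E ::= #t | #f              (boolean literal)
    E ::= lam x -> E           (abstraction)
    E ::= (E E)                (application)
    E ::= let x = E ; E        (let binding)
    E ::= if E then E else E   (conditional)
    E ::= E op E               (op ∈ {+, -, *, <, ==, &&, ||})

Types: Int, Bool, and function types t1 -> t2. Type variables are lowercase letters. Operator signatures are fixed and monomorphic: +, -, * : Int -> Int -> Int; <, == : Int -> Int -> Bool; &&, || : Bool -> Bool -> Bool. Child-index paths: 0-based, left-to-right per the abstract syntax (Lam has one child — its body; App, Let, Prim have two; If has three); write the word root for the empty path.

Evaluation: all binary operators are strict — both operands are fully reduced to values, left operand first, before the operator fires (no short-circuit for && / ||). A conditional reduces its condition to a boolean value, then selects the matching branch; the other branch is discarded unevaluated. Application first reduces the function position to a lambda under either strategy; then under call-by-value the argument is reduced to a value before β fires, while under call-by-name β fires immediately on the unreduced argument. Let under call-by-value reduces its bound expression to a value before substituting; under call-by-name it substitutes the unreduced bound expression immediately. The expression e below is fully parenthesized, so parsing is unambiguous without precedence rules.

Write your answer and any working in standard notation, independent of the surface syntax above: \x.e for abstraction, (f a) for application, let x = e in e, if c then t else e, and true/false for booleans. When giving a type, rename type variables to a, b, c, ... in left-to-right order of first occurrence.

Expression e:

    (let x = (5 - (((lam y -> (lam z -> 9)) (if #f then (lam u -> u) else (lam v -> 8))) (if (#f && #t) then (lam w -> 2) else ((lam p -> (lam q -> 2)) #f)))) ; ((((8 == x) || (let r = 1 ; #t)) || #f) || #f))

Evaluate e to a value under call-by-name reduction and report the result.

Trace:
step 0: (let x = (5 - (((\y.(\z.9)) (if false then (\u.u) else (\v.8))) (if (false && true) then (\w.2) else ((\p.(\q.2)) false)))) in ((((8 == x) || (let r = 1 in true)) || false) || false))
step 1: [let@root] ((((8 == (5 - (((\y.(\z.9)) (if false then (\u.u) else (\v.8))) (if (false && true) then (\w.2) else ((\p.(\q.2)) false))))) || (let r = 1 in true)) || false) || false)
step 2: [beta@0.0.0.1.1.0] ((((8 == (5 - ((\z.9) (if (false && true) then (\w.2) else ((\p.(\q.2)) false))))) || (let r = 1 in true)) || false) || false)
step 3: [beta@0.0.0.1.1] ((((8 == (5 - 9)) || (let r = 1 in true)) || false) || false)
step 4: [delta@0.0.0.1] ((((8 == -4) || (let r = 1 in true)) || false) || false)
step 5: [delta@0.0.0] (((false || (let r = 1 in true)) || false) || false)
step 6: [let@0.0.1] (((false || true) || false) || false)
step 7: [delta@0.0] ((true || false) || false)
step 8: [delta@0] (true || false)
step 9: [delta@root] true

Answer: true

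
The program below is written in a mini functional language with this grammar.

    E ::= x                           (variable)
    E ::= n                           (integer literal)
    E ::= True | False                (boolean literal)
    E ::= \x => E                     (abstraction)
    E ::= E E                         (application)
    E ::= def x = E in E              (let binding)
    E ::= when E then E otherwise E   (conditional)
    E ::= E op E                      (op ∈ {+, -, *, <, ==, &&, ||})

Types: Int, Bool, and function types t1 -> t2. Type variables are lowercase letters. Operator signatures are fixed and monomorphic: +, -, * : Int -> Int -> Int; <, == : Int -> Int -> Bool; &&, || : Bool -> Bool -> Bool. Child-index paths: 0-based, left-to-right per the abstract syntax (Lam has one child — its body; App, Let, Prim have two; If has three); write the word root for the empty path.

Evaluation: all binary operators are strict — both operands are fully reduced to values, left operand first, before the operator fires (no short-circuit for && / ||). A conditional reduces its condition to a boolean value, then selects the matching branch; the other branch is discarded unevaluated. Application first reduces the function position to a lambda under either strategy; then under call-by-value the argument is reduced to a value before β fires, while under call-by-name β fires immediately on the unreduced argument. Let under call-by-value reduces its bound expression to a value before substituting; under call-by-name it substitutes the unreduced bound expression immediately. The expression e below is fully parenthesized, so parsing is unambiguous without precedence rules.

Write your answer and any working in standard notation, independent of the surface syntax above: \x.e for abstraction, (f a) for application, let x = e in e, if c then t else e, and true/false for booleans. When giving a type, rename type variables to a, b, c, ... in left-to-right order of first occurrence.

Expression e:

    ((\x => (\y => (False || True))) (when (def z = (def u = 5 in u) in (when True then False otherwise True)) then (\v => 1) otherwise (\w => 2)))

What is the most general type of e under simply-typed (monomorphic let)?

Derivation:
  unify Bool ~ Bool
  unify Bool ~ Bool
\y._ : b -> Bool
\x._ : a -> b -> Bool
let u : Int
u : Int
let z : Int
  unify Bool ~ Bool
  unify Bool ~ Bool
  unify Bool ~ Bool
\v._ : c -> Int
\w._ : d -> Int
  unify c -> Int ~ d -> Int
  unify c ~ d
  unify Int ~ Int
  unify a -> b -> Bool ~ (d -> Int) -> e
  unify a ~ d -> Int
  unify b -> Bool ~ e
_ _ : b -> Bool

Answer: a -> Bool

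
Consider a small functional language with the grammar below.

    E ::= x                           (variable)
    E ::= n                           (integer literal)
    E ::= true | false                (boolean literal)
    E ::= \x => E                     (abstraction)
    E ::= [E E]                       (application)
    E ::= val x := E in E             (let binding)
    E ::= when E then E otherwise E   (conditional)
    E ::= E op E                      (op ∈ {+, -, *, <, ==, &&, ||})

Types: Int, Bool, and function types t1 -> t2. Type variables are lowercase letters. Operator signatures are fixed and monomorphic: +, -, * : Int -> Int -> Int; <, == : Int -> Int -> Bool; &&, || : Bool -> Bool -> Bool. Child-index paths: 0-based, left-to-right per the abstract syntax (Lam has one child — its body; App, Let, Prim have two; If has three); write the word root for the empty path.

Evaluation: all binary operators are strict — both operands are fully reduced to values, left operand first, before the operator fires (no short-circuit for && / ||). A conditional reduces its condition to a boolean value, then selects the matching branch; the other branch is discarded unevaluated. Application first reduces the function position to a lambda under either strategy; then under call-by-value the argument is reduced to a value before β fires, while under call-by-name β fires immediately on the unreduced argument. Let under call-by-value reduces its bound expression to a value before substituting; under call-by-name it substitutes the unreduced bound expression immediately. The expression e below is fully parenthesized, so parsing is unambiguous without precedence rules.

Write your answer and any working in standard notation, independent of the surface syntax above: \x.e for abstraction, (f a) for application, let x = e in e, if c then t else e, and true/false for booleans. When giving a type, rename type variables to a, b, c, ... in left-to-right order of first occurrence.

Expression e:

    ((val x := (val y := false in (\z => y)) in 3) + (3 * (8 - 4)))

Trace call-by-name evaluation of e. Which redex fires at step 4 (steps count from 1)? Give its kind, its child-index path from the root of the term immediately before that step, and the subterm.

Answer: delta at root : (3 + 12)

Working:
step 0: ((let x = (let y = false in (\z.y)) in 3) + (3 * (8 - 4)))
step 1: [let@0] (3 + (3 * (8 - 4)))
step 2: [delta@1.1] (3 + (3 * 4))
step 3: [delta@1] (3 + 12)
step 4: [delta@root] 15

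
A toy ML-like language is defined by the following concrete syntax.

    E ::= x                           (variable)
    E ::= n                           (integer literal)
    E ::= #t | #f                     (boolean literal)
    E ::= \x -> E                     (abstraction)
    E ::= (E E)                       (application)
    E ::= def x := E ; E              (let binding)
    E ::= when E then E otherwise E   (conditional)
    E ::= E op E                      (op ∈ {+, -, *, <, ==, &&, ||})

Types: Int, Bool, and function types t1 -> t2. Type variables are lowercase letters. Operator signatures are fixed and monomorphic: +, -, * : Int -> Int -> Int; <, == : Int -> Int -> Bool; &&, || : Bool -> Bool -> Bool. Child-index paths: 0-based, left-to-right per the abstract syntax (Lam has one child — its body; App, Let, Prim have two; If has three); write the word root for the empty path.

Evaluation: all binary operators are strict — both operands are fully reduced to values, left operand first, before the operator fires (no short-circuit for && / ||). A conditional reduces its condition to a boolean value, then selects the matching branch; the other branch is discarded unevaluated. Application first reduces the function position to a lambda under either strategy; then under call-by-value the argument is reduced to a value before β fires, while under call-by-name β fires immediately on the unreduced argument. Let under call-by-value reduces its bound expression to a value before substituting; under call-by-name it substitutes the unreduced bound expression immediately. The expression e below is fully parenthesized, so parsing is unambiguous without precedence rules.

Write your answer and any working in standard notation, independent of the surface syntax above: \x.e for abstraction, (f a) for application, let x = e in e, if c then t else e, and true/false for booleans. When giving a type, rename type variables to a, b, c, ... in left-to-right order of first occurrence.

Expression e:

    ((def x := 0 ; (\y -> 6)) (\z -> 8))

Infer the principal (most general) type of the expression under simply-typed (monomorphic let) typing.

Answer: Int

Working:
let x : Int
\y._ : a -> Int
\z._ : b -> Int
  unify a -> Int ~ (b -> Int) -> c
  unify a ~ b -> Int
  unify Int ~ c
_ _ : Int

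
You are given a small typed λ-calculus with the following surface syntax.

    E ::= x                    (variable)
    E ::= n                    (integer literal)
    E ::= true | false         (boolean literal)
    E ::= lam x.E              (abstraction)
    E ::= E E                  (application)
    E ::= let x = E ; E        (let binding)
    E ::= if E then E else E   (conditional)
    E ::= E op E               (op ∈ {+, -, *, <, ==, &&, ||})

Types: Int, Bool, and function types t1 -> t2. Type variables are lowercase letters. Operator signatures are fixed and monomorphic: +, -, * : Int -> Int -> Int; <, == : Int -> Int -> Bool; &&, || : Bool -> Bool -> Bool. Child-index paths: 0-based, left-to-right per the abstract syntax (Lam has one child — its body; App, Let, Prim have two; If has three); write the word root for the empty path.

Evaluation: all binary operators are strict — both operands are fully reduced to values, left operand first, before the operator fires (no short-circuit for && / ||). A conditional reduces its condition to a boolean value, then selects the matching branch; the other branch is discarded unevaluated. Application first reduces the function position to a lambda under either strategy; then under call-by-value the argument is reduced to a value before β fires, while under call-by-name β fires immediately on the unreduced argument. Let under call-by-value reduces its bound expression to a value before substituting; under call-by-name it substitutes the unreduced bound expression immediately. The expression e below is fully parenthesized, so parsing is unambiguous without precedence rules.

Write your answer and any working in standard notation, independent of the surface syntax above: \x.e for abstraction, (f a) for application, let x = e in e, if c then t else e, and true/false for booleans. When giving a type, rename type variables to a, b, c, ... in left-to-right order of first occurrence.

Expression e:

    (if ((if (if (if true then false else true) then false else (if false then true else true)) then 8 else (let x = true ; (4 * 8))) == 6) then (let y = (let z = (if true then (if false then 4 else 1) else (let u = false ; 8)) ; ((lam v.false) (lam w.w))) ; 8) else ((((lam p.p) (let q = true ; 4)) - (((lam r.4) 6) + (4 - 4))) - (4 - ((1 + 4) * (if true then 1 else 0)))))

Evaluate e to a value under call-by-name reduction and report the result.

Trace:
step 0: (if ((if (if (if true then false else true) then false else (if false then true else true)) then 8 else (let x = true in (4 * 8))) == 6) then (let y = (let z = (if true then (if false then 4 else 1) else (let u = false in 8)) in ((\v.false) (\w.w))) in 8) else ((((\p.p) (let q = true in 4)) - (((\r.4) 6) + (4 - 4))) - (4 - ((1 + 4) * (if true then 1 else 0)))))
step 1: [if@0.0.0.0] (if ((if (if false then false else (if false then true else true)) then 8 else (let x = true in (4 * 8))) == 6) then (let y = (let z = (if true then (if false then 4 else 1) else (let u = false in 8)) in ((\v.false) (\w.w))) in 8) else ((((\p.p) (let q = true in 4)) - (((\r.4) 6) + (4 - 4))) - (4 - ((1 + 4) * (if true then 1 else 0)))))
step 2: [if@0.0.0] (if ((if (if false then true else true) then 8 else (let x = true in (4 * 8))) == 6) then (let y = (let z = (if true then (if false then 4 else 1) else (let u = false in 8)) in ((\v.false) (\w.w))) in 8) else ((((\p.p) (let q = true in 4)) - (((\r.4) 6) + (4 - 4))) - (4 - ((1 + 4) * (if true then 1 else 0)))))
step 3: [if@0.0.0] (if ((if true then 8 else (let x = true in (4 * 8))) == 6) then (let y = (let z = (if true then (if false then 4 else 1) else (let u = false in 8)) in ((\v.false) (\w.w))) in 8) else ((((\p.p) (let q = true in 4)) - (((\r.4) 6) + (4 - 4))) - (4 - ((1 + 4) * (if true then 1 else 0)))))
step 4: [if@0.0] (if (8 == 6) then (let y = (let z = (if true then (if false then 4 else 1) else (let u = false in 8)) in ((\v.false) (\w.w))) in 8) else ((((\p.p) (let q = true in 4)) - (((\r.4) 6) + (4 - 4))) - (4 - ((1 + 4) * (if true then 1 else 0)))))
step 5: [delta@0] (if false then (let y = (let z = (if true then (if false then 4 else 1) else (let u = false in 8)) in ((\v.false) (\w.w))) in 8) else ((((\p.p) (let q = true in 4)) - (((\r.4) 6) + (4 - 4))) - (4 - ((1 + 4) * (if true then 1 else 0)))))
step 6: [if@root] ((((\p.p) (let q = true in 4)) - (((\r.4) 6) + (4 - 4))) - (4 - ((1 + 4) * (if true then 1 else 0))))
step 7: [beta@0.0] (((let q = true in 4) - (((\r.4) 6) + (4 - 4))) - (4 - ((1 + 4) * (if true then 1 else 0))))
step 8: [let@0.0] ((4 - (((\r.4) 6) + (4 - 4))) - (4 - ((1 + 4) * (if true then 1 else 0))))
step 9: [beta@0.1.0] ((4 - (4 + (4 - 4))) - (4 - ((1 + 4) * (if true then 1 else 0))))
step 10: [delta@0.1.1] ((4 - (4 + 0)) - (4 - ((1 + 4) * (if true then 1 else 0))))
step 11: [delta@0.1] ((4 - 4) - (4 - ((1 + 4) * (if true then 1 else 0))))
step 12: [delta@0] (0 - (4 - ((1 + 4) * (if true then 1 else 0))))
step 13: [delta@1.1.0] (0 - (4 - (5 * (if true then 1 else 0))))
step 14: [if@1.1.1] (0 - (4 - (5 * 1)))
step 15: [delta@1.1] (0 - (4 - 5))
step 16: [delta@1] (0 - -1)
step 17: [delta@root] 1

Answer: 1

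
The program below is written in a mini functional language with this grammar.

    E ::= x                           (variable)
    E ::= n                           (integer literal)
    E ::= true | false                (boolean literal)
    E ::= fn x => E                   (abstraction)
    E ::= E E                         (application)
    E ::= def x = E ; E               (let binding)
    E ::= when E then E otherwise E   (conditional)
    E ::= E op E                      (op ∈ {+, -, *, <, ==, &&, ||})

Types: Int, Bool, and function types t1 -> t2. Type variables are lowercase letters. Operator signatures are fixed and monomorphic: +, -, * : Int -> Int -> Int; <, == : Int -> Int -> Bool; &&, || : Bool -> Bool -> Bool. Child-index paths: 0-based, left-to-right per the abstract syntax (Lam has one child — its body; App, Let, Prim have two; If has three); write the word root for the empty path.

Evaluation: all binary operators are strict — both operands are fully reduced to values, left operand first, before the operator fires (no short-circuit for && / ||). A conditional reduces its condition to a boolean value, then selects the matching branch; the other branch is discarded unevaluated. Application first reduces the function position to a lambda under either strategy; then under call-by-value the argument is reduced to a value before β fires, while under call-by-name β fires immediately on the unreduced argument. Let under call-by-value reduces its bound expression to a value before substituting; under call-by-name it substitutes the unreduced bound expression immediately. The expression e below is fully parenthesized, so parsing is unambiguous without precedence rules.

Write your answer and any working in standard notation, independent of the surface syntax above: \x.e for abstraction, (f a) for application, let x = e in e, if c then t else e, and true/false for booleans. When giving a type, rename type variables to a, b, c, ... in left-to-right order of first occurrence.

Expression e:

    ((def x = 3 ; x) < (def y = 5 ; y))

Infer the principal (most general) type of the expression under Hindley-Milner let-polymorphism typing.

Answer: Bool

Trace:
let x : Int
x : Int
  unify Int ~ Int
let y : Int
y : Int
  unify Int ~ Int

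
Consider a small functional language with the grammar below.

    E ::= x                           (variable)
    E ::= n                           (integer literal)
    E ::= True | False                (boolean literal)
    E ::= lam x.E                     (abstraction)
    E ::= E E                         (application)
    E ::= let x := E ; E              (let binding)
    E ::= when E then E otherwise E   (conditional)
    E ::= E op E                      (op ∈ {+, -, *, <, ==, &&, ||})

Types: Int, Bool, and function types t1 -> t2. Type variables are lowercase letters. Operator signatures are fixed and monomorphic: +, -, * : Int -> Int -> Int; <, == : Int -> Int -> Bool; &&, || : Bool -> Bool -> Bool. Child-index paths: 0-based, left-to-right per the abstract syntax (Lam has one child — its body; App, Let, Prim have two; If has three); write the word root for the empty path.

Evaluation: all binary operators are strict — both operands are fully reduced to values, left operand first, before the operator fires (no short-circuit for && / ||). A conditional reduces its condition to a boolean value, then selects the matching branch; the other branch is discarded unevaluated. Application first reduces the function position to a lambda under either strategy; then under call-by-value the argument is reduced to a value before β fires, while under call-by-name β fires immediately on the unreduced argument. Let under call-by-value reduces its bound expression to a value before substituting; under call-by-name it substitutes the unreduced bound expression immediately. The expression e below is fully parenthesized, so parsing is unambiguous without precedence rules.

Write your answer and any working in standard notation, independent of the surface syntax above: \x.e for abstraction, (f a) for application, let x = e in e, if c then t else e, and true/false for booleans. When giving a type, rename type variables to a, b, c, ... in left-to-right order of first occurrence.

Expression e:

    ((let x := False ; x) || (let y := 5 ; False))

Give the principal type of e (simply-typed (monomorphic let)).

Answer: Bool

Working:
let x : Bool
x : Bool
  unify Bool ~ Bool
let y : Int
  unify Bool ~ Bool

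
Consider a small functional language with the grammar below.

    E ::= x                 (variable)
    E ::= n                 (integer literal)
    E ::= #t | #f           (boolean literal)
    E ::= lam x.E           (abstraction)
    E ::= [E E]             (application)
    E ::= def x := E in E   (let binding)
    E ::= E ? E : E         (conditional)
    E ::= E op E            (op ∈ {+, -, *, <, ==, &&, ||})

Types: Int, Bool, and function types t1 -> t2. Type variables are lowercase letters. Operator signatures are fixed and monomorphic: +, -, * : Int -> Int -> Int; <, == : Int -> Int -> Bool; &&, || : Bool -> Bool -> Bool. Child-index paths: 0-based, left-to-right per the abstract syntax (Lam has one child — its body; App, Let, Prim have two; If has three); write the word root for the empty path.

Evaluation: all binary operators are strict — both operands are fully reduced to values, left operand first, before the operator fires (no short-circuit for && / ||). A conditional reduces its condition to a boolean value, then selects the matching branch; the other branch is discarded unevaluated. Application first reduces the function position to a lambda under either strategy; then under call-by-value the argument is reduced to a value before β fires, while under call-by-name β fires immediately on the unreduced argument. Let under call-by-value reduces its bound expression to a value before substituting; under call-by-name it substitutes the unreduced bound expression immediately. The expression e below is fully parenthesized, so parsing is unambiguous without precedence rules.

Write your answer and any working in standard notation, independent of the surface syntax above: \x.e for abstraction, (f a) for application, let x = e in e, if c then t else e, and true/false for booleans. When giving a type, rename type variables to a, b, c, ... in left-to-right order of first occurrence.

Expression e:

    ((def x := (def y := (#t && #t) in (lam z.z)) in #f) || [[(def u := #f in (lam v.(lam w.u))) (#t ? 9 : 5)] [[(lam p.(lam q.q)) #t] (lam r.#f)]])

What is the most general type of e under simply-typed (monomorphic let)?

Answer: Bool

Trace:
  unify Bool ~ Bool
  unify Bool ~ Bool
let y : Bool
z : a
\z._ : a -> a
let x : a -> a
  unify Bool ~ Bool
let u : Bool
u : Bool
\w._ : c -> Bool
\v._ : b -> c -> Bool
  unify Bool ~ Bool
  unify Int ~ Int
  unify b -> c -> Bool ~ Int -> d
  unify b ~ Int
  unify c -> Bool ~ d
_ _ : c -> Bool
q : f
\q._ : f -> f
\p._ : e -> f -> f
  unify e -> f -> f ~ Bool -> g
  unify e ~ Bool
  unify f -> f ~ g
_ _ : f -> f
\r._ : h -> Bool
  unify f -> f ~ (h -> Bool) -> i
  unify f ~ h -> Bool
  unify h -> Bool ~ i
_ _ : h -> Bool
  unify c -> Bool ~ (h -> Bool) -> j
  unify c ~ h -> Bool
  unify Bool ~ j
_ _ : Bool
  unify Bool ~ Bool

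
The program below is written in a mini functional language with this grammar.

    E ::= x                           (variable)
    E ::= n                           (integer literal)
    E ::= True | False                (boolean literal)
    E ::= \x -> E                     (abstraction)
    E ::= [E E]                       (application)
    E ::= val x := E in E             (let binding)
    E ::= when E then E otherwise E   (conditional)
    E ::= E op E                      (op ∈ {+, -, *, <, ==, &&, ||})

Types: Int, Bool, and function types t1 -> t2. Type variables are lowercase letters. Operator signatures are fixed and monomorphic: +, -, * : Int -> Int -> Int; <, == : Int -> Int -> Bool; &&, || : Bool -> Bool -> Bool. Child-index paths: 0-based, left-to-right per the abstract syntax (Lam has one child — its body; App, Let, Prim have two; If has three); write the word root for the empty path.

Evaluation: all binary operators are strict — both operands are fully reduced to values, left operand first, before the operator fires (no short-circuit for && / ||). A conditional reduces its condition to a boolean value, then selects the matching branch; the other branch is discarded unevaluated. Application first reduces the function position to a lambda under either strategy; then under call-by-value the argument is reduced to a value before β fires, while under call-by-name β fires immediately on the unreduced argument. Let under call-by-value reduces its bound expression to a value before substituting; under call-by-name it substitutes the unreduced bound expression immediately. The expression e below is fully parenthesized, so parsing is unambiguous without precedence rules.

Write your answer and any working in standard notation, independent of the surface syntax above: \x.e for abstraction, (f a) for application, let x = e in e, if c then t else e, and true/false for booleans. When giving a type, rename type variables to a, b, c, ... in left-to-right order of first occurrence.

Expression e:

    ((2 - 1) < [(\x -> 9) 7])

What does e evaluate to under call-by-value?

Derivation:
step 0: ((2 - 1) < ((\x.9) 7))
step 1: [delta@0] (1 < ((\x.9) 7))
step 2: [beta@1] (1 < 9)
step 3: [delta@root] true

Answer: true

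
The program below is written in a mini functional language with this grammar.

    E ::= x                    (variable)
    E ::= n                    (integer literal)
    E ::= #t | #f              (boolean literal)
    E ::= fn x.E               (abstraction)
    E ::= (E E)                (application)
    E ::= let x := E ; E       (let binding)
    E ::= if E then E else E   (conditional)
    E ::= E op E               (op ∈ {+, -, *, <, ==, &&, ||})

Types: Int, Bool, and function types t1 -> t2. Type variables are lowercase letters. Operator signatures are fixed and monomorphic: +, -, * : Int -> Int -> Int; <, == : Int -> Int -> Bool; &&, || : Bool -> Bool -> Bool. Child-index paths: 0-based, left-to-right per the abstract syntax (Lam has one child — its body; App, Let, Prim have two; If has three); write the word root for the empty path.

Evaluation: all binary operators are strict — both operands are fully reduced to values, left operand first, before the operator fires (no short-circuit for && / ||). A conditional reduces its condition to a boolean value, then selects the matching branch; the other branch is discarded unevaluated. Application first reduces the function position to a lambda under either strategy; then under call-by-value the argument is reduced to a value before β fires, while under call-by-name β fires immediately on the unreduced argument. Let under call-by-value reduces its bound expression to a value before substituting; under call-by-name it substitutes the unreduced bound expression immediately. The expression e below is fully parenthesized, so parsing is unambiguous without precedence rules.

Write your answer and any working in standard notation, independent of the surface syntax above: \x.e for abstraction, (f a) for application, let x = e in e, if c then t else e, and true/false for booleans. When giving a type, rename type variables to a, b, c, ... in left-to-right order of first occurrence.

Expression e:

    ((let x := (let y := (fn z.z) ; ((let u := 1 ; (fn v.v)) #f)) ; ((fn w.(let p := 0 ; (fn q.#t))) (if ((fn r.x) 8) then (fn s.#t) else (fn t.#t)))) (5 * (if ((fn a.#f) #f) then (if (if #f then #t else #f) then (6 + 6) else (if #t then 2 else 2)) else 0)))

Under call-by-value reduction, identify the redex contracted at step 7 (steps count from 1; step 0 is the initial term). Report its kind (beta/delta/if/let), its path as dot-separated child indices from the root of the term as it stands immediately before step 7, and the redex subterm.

Working:
step 0: ((let x = (let y = (\z.z) in ((let u = 1 in (\v.v)) false)) in ((\w.(let p = 0 in (\q.true))) (if ((\r.x) 8) then (\s.true) else (\t.true)))) (5 * (if ((\a.false) false) then (if (if false then true else false) then (6 + 6) else (if true then 2 else 2)) else 0)))
step 1: [let@0.0] ((let x = ((let u = 1 in (\v.v)) false) in ((\w.(let p = 0 in (\q.true))) (if ((\r.x) 8) then (\s.true) else (\t.true)))) (5 * (if ((\a.false) false) then (if (if false then true else false) then (6 + 6) else (if true then 2 else 2)) else 0)))
step 2: [let@0.0.0] ((let x = ((\v.v) false) in ((\w.(let p = 0 in (\q.true))) (if ((\r.x) 8) then (\s.true) else (\t.true)))) (5 * (if ((\a.false) false) then (if (if false then true else false) then (6 + 6) else (if true then 2 else 2)) else 0)))
step 3: [beta@0.0] ((let x = false in ((\w.(let p = 0 in (\q.true))) (if ((\r.x) 8) then (\s.true) else (\t.true)))) (5 * (if ((\a.false) false) then (if (if false then true else false) then (6 + 6) else (if true then 2 else 2)) else 0)))
step 4: [let@0] (((\w.(let p = 0 in (\q.true))) (if ((\r.false) 8) then (\s.true) else (\t.true))) (5 * (if ((\a.false) false) then (if (if false then true else false) then (6 + 6) else (if true then 2 else 2)) else 0)))
step 5: [beta@0.1.0] (((\w.(let p = 0 in (\q.true))) (if false then (\s.true) else (\t.true))) (5 * (if ((\a.false) false) then (if (if false then true else false) then (6 + 6) else (if true then 2 else 2)) else 0)))
step 6: [if@0.1] (((\w.(let p = 0 in (\q.true))) (\t.true)) (5 * (if ((\a.false) false) then (if (if false then true else false) then (6 + 6) else (if true then 2 else 2)) else 0)))
step 7: [beta@0] ((let p = 0 in (\q.true)) (5 * (if ((\a.false) false) then (if (if false then true else false) then (6 + 6) else (if true then 2 else 2)) else 0)))

Answer: beta at 0 : ((\w.(let p = 0 in (\q.true))) (\t.true))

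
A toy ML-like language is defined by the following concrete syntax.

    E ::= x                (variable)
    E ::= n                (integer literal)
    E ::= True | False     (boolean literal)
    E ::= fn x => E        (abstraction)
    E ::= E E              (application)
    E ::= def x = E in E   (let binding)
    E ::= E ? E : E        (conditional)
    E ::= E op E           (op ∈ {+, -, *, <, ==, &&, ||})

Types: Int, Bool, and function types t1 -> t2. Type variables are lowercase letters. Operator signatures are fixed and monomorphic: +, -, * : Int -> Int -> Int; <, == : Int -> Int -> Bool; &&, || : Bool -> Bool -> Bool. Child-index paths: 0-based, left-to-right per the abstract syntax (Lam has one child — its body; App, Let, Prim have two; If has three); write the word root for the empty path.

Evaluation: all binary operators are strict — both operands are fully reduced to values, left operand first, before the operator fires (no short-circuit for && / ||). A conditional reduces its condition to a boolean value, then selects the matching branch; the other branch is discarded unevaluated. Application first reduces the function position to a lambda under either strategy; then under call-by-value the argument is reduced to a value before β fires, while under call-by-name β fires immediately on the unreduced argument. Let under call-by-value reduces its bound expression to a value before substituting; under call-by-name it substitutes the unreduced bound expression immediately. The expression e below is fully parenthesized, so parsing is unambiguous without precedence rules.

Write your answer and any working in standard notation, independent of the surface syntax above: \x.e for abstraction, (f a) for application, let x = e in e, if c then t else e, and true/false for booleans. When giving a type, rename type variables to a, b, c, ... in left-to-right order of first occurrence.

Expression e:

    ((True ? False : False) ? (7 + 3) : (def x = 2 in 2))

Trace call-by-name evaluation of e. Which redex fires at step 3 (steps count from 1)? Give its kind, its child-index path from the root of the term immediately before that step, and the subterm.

Working:
step 0: (if (if true then false else false) then (7 + 3) else (let x = 2 in 2))
step 1: [if@0] (if false then (7 + 3) else (let x = 2 in 2))
step 2: [if@root] (let x = 2 in 2)
step 3: [let@root] 2

Answer: let at root : (let x = 2 in 2)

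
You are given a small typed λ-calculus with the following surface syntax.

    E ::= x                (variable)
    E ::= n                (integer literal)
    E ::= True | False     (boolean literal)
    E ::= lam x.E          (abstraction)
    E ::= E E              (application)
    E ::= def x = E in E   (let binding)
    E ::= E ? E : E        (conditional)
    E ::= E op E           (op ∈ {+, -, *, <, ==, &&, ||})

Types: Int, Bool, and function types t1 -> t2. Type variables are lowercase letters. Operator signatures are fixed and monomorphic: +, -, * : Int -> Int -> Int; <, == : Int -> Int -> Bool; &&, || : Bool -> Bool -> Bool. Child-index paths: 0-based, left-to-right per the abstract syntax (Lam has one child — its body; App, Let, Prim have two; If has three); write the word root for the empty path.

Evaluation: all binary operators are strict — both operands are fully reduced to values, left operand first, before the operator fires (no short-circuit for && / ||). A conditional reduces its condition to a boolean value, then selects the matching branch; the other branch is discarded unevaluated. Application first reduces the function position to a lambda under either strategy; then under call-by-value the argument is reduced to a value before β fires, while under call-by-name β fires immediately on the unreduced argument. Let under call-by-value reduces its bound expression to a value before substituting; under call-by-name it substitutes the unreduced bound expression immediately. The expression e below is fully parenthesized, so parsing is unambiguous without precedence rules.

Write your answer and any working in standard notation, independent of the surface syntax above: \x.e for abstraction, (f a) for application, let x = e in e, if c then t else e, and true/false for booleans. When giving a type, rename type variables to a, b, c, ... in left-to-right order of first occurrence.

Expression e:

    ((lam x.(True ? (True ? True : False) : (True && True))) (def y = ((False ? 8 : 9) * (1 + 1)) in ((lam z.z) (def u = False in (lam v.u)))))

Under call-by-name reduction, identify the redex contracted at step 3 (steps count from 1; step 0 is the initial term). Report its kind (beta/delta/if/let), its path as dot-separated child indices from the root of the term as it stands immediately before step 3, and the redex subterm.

Answer: if at root : (if true then true else false)

Derivation:
step 0: ((\x.(if true then (if true then true else false) else (true && true))) (let y = ((if false then 8 else 9) * (1 + 1)) in ((\z.z) (let u = false in (\v.u)))))
step 1: [beta@root] (if true then (if true then true else false) else (true && true))
step 2: [if@root] (if true then true else false)
step 3: [if@root] true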